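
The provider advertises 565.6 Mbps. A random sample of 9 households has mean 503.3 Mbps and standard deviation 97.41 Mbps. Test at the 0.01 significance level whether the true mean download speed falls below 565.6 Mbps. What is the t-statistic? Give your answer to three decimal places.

H0: μ = 565.6; H1: μ < 565.6 (one-sample t-test, left-tailed).
t = (x̄ − μ₀)/(s/√n) = (503.3 − 565.6)/(97.41/√9) = -1.919
df = n − 1 = 8
p-value = P(T ≤ -1.919) ≈ 0.0456
Since p ≈ 0.0456 > α = 0.01, fail to reject H0; the data do not provide sufficient evidence against H0.

-1.919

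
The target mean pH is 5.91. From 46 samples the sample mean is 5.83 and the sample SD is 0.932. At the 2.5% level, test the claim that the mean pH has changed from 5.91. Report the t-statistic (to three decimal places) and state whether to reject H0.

H0: μ = 5.91; H1: μ ≠ 5.91 (one-sample t-test, two-sided).
t = (x̄ − μ₀)/(s/√n) = (5.83 − 5.91)/(0.932/√46) = -0.582
df = n − 1 = 45
Two-sided p-value ≈ 0.5634
Since p ≈ 0.5634 > α = 0.025, fail to reject H0; the evidence is not statistically significant.

t = -0.582; fail to reject H0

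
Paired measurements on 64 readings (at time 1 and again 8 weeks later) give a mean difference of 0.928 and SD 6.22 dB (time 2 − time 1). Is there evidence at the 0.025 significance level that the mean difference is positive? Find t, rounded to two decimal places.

1.19

H0: μ_d = 0; H1: μ_d > 0 (paired t-test on the differences, right-tailed).
t = d̄/(s_d/√n) = 0.928/(6.22/√64) = 1.19
df = n − 1 = 63
p-value = P(T ≥ 1.19) ≈ 0.119
Since p ≈ 0.119 > α = 0.025, fail to reject H0; the evidence is not statistically significant.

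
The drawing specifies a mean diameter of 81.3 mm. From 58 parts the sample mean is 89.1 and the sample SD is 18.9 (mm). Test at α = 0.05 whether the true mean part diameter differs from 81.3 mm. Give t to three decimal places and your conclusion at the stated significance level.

t = 3.143; reject H0

H0: μ = 81.3; H1: μ ≠ 81.3 (one-sample t-test, two-sided).
t = (x̄ − μ₀)/(s/√n) = (89.1 − 81.3)/(18.9/√58) = 3.143
df = n − 1 = 57
Two-sided p-value ≈ 0.003
Since p ≈ 0.003 < α = 0.05, reject H0; the data support H1.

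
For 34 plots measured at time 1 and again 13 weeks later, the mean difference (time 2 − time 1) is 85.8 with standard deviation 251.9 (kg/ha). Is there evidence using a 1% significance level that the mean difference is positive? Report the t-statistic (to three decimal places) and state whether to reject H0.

t = 1.986; fail to reject H0

H0: μ_d = 0; H1: μ_d > 0 (paired t-test on the differences, right-tailed).
t = d̄/(s_d/√n) = 85.8/(251.9/√34) = 1.986
df = n − 1 = 33
p-value = P(T ≥ 1.986) ≈ 0.028
Since p ≈ 0.028 > α = 0.01, fail to reject H0; the evidence is not statistically significant.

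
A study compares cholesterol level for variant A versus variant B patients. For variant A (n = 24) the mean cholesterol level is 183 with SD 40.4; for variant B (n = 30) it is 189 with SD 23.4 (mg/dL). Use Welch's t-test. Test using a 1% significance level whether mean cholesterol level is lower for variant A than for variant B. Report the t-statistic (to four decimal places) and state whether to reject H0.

Let group 1 = variant A, group 2 = variant B. H0: μ_1 = μ_2; H1: μ_1 < μ_2 (Welch's two-sample t-test, left-tailed).
t = (x̄_1 − x̄_2)/√(s_1²/n_1 + s_2²/n_2) = (183 − 189)/√(40.4²/24 + 23.4²/30) = -0.6460
Welch–Satterthwaite df ≈ 35.00
p-value = P(T ≤ -0.6460) ≈ 0.2612
Since p ≈ 0.2612 > α = 0.01, fail to reject H0; the data do not provide sufficient evidence against H0.

t = -0.6460; fail to reject H0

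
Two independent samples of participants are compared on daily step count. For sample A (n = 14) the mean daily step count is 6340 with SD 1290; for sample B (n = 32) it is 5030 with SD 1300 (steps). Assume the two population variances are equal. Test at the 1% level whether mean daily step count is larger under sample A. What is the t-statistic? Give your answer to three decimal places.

3.152

Let group 1 = sample A, group 2 = sample B. H0: μ_1 = μ_2; H1: μ_1 > μ_2 (two-sample pooled-variance t-test, right-tailed).
s_p² = [(14−1)·1290² + (32−1)·1300²]/(14+32−2) = 1682350
t = (6340 − 5030)/√[1682350·(1/14 + 1/32)] = 3.152
df = n₁ + n₂ − 2 = 44
p-value = P(T ≥ 3.152) ≈ 0.001
Since p ≈ 0.001 < α = 0.01, reject H0; the data support H1.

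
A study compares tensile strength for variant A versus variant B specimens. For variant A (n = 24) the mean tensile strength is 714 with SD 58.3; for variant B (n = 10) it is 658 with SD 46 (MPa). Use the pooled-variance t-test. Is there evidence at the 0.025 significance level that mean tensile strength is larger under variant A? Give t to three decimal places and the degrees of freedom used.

Let group 1 = variant A, group 2 = variant B. H0: μ_1 = μ_2; H1: μ_1 > μ_2 (two-sample pooled-variance t-test, right-tailed).
s_p² = [(24−1)·58.3² + (10−1)·46²]/(24+10−2) = 3038.08
t = (714 − 658)/√[3038.08·(1/24 + 1/10)] = 2.699
df = n₁ + n₂ − 2 = 32
p-value = P(T ≥ 2.699) ≈ 0.0055
Since p ≈ 0.0055 < α = 0.025, reject H0; the data support H1.

t = 2.699, df = 32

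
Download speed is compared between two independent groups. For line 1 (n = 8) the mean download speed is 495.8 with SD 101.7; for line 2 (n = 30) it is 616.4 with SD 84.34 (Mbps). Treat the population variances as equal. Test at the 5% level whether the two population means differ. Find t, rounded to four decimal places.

Let group 1 = line 1, group 2 = line 2. H0: μ_1 = μ_2; H1: μ_1 ≠ μ_2 (two-sample pooled-variance t-test, two-sided).
s_p² = [(8−1)·101.7² + (30−1)·84.34²]/(8+30−2) = 7741.22
t = (495.8 − 616.4)/√[7741.22·(1/8 + 1/30)] = -3.4447
df = n₁ + n₂ − 2 = 36
Two-sided p-value ≈ 0.001
Since p ≈ 0.001 < α = 0.05, reject H0; the evidence is statistically significant.

-3.4447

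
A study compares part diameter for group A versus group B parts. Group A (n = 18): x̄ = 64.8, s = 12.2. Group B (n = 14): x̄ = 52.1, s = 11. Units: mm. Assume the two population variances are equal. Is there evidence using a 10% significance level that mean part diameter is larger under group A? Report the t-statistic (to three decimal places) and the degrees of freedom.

t = 3.047, df = 30

Let group 1 = group A, group 2 = group B. H0: μ_1 = μ_2; H1: μ_1 > μ_2 (two-sample pooled-variance t-test, right-tailed).
s_p² = [(18−1)·12.2² + (14−1)·11²]/(18+14−2) = 136.776
t = (64.8 − 52.1)/√[136.776·(1/18 + 1/14)] = 3.047
df = n₁ + n₂ − 2 = 30
p-value = P(T ≥ 3.047) ≈ 0.002
Since p ≈ 0.002 < α = 0.1, reject H0; the data support H1.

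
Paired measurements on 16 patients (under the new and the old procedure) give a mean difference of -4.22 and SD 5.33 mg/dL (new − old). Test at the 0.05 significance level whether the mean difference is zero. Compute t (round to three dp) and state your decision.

H0: μ_d = 0; H1: μ_d ≠ 0 (paired t-test on the differences, two-sided).
t = d̄/(s_d/√n) = -4.22/(5.33/√16) = -3.167
df = n − 1 = 15
Two-sided p-value ≈ 0.006
Since p ≈ 0.006 < α = 0.05, reject H0; the evidence is statistically significant.

t = -3.167; reject H0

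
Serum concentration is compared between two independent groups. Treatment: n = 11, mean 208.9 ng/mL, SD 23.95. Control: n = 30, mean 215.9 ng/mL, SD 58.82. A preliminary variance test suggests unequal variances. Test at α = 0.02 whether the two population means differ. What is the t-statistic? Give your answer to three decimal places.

-0.541

Let group 1 = treatment, group 2 = control. H0: μ_1 = μ_2; H1: μ_1 ≠ μ_2 (Welch's two-sample t-test, two-sided).
t = (x̄_1 − x̄_2)/√(s_1²/n_1 + s_2²/n_2) = (208.9 − 215.9)/√(23.95²/11 + 58.82²/30) = -0.541
Welch–Satterthwaite df ≈ 38.39
Two-sided p-value ≈ 0.5917
Since p ≈ 0.5917 > α = 0.02, fail to reject H0; the evidence is not statistically significant.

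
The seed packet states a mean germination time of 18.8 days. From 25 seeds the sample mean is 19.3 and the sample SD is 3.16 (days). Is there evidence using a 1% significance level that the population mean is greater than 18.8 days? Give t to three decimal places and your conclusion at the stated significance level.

t = 0.791; fail to reject H0

H0: μ = 18.8; H1: μ > 18.8 (one-sample t-test, right-tailed).
t = (x̄ − μ₀)/(s/√n) = (19.3 − 18.8)/(3.16/√25) = 0.791
df = n − 1 = 24
p-value = P(T ≥ 0.791) ≈ 0.218
Since p ≈ 0.218 > α = 0.01, fail to reject H0; the evidence is not statistically significant.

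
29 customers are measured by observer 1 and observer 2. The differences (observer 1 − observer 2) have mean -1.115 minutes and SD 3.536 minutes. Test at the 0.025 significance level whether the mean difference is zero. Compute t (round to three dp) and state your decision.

H0: μ_d = 0; H1: μ_d ≠ 0 (paired t-test on the differences, two-sided).
t = d̄/(s_d/√n) = -1.115/(3.536/√29) = -1.698
df = n − 1 = 28
Two-sided p-value ≈ 0.101
Since p ≈ 0.101 > α = 0.025, fail to reject H0; the data do not provide sufficient evidence against H0.

t = -1.698; fail to reject H0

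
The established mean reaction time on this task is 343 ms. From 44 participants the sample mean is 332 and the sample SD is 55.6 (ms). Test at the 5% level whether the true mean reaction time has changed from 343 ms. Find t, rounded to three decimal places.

-1.312

H0: μ = 343; H1: μ ≠ 343 (one-sample t-test, two-sided).
t = (x̄ − μ₀)/(s/√n) = (332 − 343)/(55.6/√44) = -1.312
df = n − 1 = 43
Two-sided p-value ≈ 0.1964
Since p ≈ 0.1964 > α = 0.05, fail to reject H0; the evidence is not statistically significant.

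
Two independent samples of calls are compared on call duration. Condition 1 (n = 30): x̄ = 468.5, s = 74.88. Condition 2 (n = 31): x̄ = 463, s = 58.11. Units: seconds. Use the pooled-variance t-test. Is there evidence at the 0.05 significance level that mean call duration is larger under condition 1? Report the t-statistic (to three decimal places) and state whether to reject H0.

t = 0.321; fail to reject H0

Let group 1 = condition 1, group 2 = condition 2. H0: μ_1 = μ_2; H1: μ_1 > μ_2 (two-sample pooled-variance t-test, right-tailed).
s_p² = [(30−1)·74.88² + (31−1)·58.11²]/(30+31−2) = 4472.99
t = (468.5 − 463)/√[4472.99·(1/30 + 1/31)] = 0.321
df = n₁ + n₂ − 2 = 59
p-value = P(T ≥ 0.321) ≈ 0.375
Since p ≈ 0.375 > α = 0.05, fail to reject H0; the evidence is not statistically significant.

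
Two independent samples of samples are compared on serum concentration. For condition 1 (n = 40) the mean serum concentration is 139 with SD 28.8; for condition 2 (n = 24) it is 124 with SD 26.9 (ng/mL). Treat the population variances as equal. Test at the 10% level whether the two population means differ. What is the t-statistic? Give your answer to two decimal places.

Let group 1 = condition 1, group 2 = condition 2. H0: μ_1 = μ_2; H1: μ_1 ≠ μ_2 (two-sample pooled-variance t-test, two-sided).
s_p² = [(40−1)·28.8² + (24−1)·26.9²]/(40+24−2) = 790.18
t = (139 − 124)/√[790.18·(1/40 + 1/24)] = 2.07
df = n₁ + n₂ − 2 = 62
Two-sided p-value ≈ 0.043
Since p ≈ 0.043 < α = 0.1, reject H0; the evidence is statistically significant.

2.07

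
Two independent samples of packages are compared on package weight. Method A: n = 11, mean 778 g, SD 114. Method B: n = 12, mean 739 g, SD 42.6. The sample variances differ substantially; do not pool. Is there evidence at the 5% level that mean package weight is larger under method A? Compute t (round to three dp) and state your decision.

t = 1.068; fail to reject H0

Let group 1 = method A, group 2 = method B. H0: μ_1 = μ_2; H1: μ_1 > μ_2 (Welch's two-sample t-test, right-tailed).
t = (x̄_1 − x̄_2)/√(s_1²/n_1 + s_2²/n_2) = (778 − 739)/√(114²/11 + 42.6²/12) = 1.068
Welch–Satterthwaite df ≈ 12.54
p-value = P(T ≥ 1.068) ≈ 0.1528
Since p ≈ 0.1528 > α = 0.05, fail to reject H0; the evidence is not statistically significant.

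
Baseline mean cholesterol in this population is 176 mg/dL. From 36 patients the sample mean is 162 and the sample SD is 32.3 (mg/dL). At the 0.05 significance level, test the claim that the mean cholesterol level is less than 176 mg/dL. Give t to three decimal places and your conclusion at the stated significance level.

t = -2.601; reject H0

H0: μ = 176; H1: μ < 176 (one-sample t-test, left-tailed).
t = (x̄ − μ₀)/(s/√n) = (162 − 176)/(32.3/√36) = -2.601
df = n − 1 = 35
p-value = P(T ≤ -2.601) ≈ 0.0068
Since p ≈ 0.0068 < α = 0.05, reject H0; the evidence is statistically significant.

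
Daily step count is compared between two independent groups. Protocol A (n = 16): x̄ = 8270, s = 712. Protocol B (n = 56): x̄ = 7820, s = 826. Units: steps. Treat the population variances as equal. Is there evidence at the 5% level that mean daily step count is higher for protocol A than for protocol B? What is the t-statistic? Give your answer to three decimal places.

1.977

Let group 1 = protocol A, group 2 = protocol B. H0: μ_1 = μ_2; H1: μ_1 > μ_2 (two-sample pooled-variance t-test, right-tailed).
s_p² = [(16−1)·712² + (56−1)·826²]/(16+56−2) = 644705
t = (8270 − 7820)/√[644705·(1/16 + 1/56)] = 1.977
df = n₁ + n₂ − 2 = 70
p-value = P(T ≥ 1.977) ≈ 0.026
Since p ≈ 0.026 < α = 0.05, reject H0; the data support H1.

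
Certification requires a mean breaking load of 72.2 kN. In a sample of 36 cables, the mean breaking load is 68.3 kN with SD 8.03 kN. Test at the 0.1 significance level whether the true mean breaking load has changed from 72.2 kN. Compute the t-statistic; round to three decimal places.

-2.914

H0: μ = 72.2; H1: μ ≠ 72.2 (one-sample t-test, two-sided).
t = (x̄ − μ₀)/(s/√n) = (68.3 − 72.2)/(8.03/√36) = -2.914
df = n − 1 = 35
Two-sided p-value ≈ 0.006
Since p ≈ 0.006 < α = 0.1, reject H0; the data support H1.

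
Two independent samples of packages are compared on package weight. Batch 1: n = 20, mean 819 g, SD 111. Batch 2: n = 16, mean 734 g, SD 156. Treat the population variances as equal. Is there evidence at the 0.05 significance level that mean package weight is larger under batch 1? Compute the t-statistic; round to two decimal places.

Let group 1 = batch 1, group 2 = batch 2. H0: μ_1 = μ_2; H1: μ_1 > μ_2 (two-sample pooled-variance t-test, right-tailed).
s_p² = [(20−1)·111² + (16−1)·156²]/(20+16−2) = 17621.7
t = (819 − 734)/√[17621.7·(1/20 + 1/16)] = 1.91
df = n₁ + n₂ − 2 = 34
p-value = P(T ≥ 1.91) ≈ 0.0324
Since p ≈ 0.0324 < α = 0.05, reject H0; the data support H1.

1.91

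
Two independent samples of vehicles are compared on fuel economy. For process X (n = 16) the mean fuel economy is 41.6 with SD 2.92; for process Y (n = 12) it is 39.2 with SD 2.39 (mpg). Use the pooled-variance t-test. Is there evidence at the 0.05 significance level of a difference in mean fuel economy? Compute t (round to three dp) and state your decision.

Let group 1 = process X, group 2 = process Y. H0: μ_1 = μ_2; H1: μ_1 ≠ μ_2 (two-sample pooled-variance t-test, two-sided).
s_p² = [(16−1)·2.92² + (12−1)·2.39²]/(16+12−2) = 7.33573
t = (41.6 − 39.2)/√[7.33573·(1/16 + 1/12)] = 2.320
df = n₁ + n₂ − 2 = 26
Two-sided p-value ≈ 0.0284
Since p ≈ 0.0284 < α = 0.05, reject H0; the data support H1.

t = 2.320; reject H0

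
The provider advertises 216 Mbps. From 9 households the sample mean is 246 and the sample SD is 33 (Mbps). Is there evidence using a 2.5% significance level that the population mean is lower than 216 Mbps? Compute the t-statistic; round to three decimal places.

2.727

H0: μ = 216; H1: μ < 216 (one-sample t-test, left-tailed).
t = (x̄ − μ₀)/(s/√n) = (246 − 216)/(33/√9) = 2.727
df = n − 1 = 8
p-value = P(T ≤ 2.727) ≈ 0.987
Since p ≈ 0.987 > α = 0.025, fail to reject H0; the evidence is not statistically significant.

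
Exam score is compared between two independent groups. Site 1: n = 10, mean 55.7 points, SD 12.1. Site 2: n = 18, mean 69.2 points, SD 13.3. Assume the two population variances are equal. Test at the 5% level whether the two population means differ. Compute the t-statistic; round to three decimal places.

-2.654

Let group 1 = site 1, group 2 = site 2. H0: μ_1 = μ_2; H1: μ_1 ≠ μ_2 (two-sample pooled-variance t-test, two-sided).
s_p² = [(10−1)·12.1² + (18−1)·13.3²]/(10+18−2) = 166.339
t = (55.7 − 69.2)/√[166.339·(1/10 + 1/18)] = -2.654
df = n₁ + n₂ − 2 = 26
Two-sided p-value ≈ 0.0134
Since p ≈ 0.0134 < α = 0.05, reject H0; the data support H1.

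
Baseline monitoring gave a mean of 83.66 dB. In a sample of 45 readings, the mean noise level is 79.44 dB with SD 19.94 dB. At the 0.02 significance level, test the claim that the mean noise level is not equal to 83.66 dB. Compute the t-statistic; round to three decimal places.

-1.420

H0: μ = 83.66; H1: μ ≠ 83.66 (one-sample t-test, two-sided).
t = (x̄ − μ₀)/(s/√n) = (79.44 − 83.66)/(19.94/√45) = -1.420
df = n − 1 = 44
Two-sided p-value ≈ 0.1627
Since p ≈ 0.1627 > α = 0.02, fail to reject H0; the evidence is not statistically significant.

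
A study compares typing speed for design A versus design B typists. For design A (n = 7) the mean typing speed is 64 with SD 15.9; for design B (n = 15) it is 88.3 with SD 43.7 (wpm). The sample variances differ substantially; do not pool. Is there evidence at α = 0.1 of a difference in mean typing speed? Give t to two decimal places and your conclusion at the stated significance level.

Let group 1 = design A, group 2 = design B. H0: μ_1 = μ_2; H1: μ_1 ≠ μ_2 (Welch's two-sample t-test, two-sided).
t = (x̄_1 − x̄_2)/√(s_1²/n_1 + s_2²/n_2) = (64 − 88.3)/√(15.9²/7 + 43.7²/15) = -1.90
Welch–Satterthwaite df ≈ 19.42
Two-sided p-value ≈ 0.072
Since p ≈ 0.072 < α = 0.1, reject H0; the data support H1.

t = -1.90; reject H0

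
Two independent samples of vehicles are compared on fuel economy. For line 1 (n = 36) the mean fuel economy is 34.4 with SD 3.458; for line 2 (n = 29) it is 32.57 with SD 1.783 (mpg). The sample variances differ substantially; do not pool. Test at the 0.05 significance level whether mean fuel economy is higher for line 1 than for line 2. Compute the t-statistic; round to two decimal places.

Let group 1 = line 1, group 2 = line 2. H0: μ_1 = μ_2; H1: μ_1 > μ_2 (Welch's two-sample t-test, right-tailed).
t = (x̄_1 − x̄_2)/√(s_1²/n_1 + s_2²/n_2) = (34.4 − 32.57)/√(3.458²/36 + 1.783²/29) = 2.75
Welch–Satterthwaite df ≈ 54.49
p-value = P(T ≥ 2.75) ≈ 0.0040
Since p ≈ 0.0040 < α = 0.05, reject H0; the data support H1.

2.75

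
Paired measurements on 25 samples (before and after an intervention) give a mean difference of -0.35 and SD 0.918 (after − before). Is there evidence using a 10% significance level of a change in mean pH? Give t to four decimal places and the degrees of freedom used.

t = -1.9063, df = 24

H0: μ_d = 0; H1: μ_d ≠ 0 (paired t-test on the differences, two-sided).
t = d̄/(s_d/√n) = -0.35/(0.918/√25) = -1.9063
df = n − 1 = 24
Two-sided p-value ≈ 0.0687
Since p ≈ 0.0687 < α = 0.1, reject H0; the evidence is statistically significant.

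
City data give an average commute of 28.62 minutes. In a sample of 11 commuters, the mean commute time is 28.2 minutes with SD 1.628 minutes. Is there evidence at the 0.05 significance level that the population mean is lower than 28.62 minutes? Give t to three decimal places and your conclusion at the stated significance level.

t = -0.856; fail to reject H0

H0: μ = 28.62; H1: μ < 28.62 (one-sample t-test, left-tailed).
t = (x̄ − μ₀)/(s/√n) = (28.2 − 28.62)/(1.628/√11) = -0.856
df = n − 1 = 10
p-value = P(T ≤ -0.856) ≈ 0.2061
Since p ≈ 0.2061 > α = 0.05, fail to reject H0; the evidence is not statistically significant.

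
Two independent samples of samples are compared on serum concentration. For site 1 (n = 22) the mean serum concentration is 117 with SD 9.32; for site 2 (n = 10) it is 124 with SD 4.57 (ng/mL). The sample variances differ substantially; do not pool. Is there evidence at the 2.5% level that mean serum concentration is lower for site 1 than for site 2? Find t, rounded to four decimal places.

Let group 1 = site 1, group 2 = site 2. H0: μ_1 = μ_2; H1: μ_1 < μ_2 (Welch's two-sample t-test, left-tailed).
t = (x̄_1 − x̄_2)/√(s_1²/n_1 + s_2²/n_2) = (117 − 124)/√(9.32²/22 + 4.57²/10) = -2.8490
Welch–Satterthwaite df ≈ 29.70
p-value = P(T ≤ -2.8490) ≈ 0.0039
Since p ≈ 0.0039 < α = 0.025, reject H0; the data support H1.

-2.8490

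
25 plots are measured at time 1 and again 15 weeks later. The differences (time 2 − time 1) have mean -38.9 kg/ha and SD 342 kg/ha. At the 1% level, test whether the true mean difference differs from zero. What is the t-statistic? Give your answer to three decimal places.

-0.569

H0: μ_d = 0; H1: μ_d ≠ 0 (paired t-test on the differences, two-sided).
t = d̄/(s_d/√n) = -38.9/(342/√25) = -0.569
df = n − 1 = 24
Two-sided p-value ≈ 0.575
Since p ≈ 0.575 > α = 0.01, fail to reject H0; the data do not provide sufficient evidence against H0.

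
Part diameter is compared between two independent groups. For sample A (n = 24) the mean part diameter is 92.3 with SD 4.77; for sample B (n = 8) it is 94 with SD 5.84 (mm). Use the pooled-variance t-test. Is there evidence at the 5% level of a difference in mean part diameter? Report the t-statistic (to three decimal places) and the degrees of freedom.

Let group 1 = sample A, group 2 = sample B. H0: μ_1 = μ_2; H1: μ_1 ≠ μ_2 (two-sample pooled-variance t-test, two-sided).
s_p² = [(24−1)·4.77² + (8−1)·5.84²]/(24+8−2) = 25.4019
t = (92.3 − 94)/√[25.4019·(1/24 + 1/8)] = -0.826
df = n₁ + n₂ − 2 = 30
Two-sided p-value ≈ 0.4152
Since p ≈ 0.4152 > α = 0.05, fail to reject H0; the data do not provide sufficient evidence against H0.

t = -0.826, df = 30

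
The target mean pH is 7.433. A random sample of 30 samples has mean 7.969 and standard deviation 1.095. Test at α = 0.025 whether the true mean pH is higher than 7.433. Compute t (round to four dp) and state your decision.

t = 2.6811; reject H0

H0: μ = 7.433; H1: μ > 7.433 (one-sample t-test, right-tailed).
t = (x̄ − μ₀)/(s/√n) = (7.969 − 7.433)/(1.095/√30) = 2.6811
df = n − 1 = 29
p-value = P(T ≥ 2.6811) ≈ 0.006
Since p ≈ 0.006 < α = 0.025, reject H0; the evidence is statistically significant.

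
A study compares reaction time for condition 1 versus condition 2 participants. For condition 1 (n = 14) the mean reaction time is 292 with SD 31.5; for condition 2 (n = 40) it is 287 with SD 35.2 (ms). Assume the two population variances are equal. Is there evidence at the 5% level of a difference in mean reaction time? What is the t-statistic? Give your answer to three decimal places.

0.469

Let group 1 = condition 1, group 2 = condition 2. H0: μ_1 = μ_2; H1: μ_1 ≠ μ_2 (two-sample pooled-variance t-test, two-sided).
s_p² = [(14−1)·31.5² + (40−1)·35.2²]/(14+40−2) = 1177.34
t = (292 − 287)/√[1177.34·(1/14 + 1/40)] = 0.469
df = n₁ + n₂ − 2 = 52
Two-sided p-value ≈ 0.641
Since p ≈ 0.641 > α = 0.05, fail to reject H0; the evidence is not statistically significant.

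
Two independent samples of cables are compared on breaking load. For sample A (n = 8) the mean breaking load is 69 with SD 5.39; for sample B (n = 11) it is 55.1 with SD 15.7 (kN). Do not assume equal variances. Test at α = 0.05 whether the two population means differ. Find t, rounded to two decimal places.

Let group 1 = sample A, group 2 = sample B. H0: μ_1 = μ_2; H1: μ_1 ≠ μ_2 (Welch's two-sample t-test, two-sided).
t = (x̄_1 − x̄_2)/√(s_1²/n_1 + s_2²/n_2) = (69 − 55.1)/√(5.39²/8 + 15.7²/11) = 2.72
Welch–Satterthwaite df ≈ 13.02
Two-sided p-value ≈ 0.017
Since p ≈ 0.017 < α = 0.05, reject H0; the data support H1.

2.72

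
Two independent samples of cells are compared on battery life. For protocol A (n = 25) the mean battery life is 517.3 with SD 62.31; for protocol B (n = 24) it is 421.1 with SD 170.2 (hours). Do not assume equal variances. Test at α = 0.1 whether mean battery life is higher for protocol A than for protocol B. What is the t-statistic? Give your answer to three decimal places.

Let group 1 = protocol A, group 2 = protocol B. H0: μ_1 = μ_2; H1: μ_1 > μ_2 (Welch's two-sample t-test, right-tailed).
t = (x̄_1 − x̄_2)/√(s_1²/n_1 + s_2²/n_2) = (517.3 − 421.1)/√(62.31²/25 + 170.2²/24) = 2.606
Welch–Satterthwaite df ≈ 28.84
p-value = P(T ≥ 2.606) ≈ 0.007
Since p ≈ 0.007 < α = 0.1, reject H0; the evidence is statistically significant.

2.606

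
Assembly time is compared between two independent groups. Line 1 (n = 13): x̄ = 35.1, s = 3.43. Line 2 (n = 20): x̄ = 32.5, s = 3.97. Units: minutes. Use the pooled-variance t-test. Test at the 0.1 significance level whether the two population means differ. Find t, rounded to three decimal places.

1.936

Let group 1 = line 1, group 2 = line 2. H0: μ_1 = μ_2; H1: μ_1 ≠ μ_2 (two-sample pooled-variance t-test, two-sided).
s_p² = [(13−1)·3.43² + (20−1)·3.97²]/(13+20−2) = 14.2141
t = (35.1 − 32.5)/√[14.2141·(1/13 + 1/20)] = 1.936
df = n₁ + n₂ − 2 = 31
Two-sided p-value ≈ 0.0621
Since p ≈ 0.0621 < α = 0.1, reject H0; the data support H1.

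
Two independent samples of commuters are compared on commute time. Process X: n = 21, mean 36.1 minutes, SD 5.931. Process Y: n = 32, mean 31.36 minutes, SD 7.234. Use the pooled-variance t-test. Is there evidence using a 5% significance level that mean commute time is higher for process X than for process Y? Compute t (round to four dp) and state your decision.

t = 2.4993; reject H0

Let group 1 = process X, group 2 = process Y. H0: μ_1 = μ_2; H1: μ_1 > μ_2 (two-sample pooled-variance t-test, right-tailed).
s_p² = [(21−1)·5.931² + (32−1)·7.234²]/(21+32−2) = 45.6037
t = (36.1 − 31.36)/√[45.6037·(1/21 + 1/32)] = 2.4993
df = n₁ + n₂ − 2 = 51
p-value = P(T ≥ 2.4993) ≈ 0.008
Since p ≈ 0.008 < α = 0.05, reject H0; the evidence is statistically significant.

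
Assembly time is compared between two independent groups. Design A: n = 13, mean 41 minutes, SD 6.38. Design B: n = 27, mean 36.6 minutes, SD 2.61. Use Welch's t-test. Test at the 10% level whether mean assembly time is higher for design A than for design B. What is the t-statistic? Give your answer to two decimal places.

Let group 1 = design A, group 2 = design B. H0: μ_1 = μ_2; H1: μ_1 > μ_2 (Welch's two-sample t-test, right-tailed).
t = (x̄_1 − x̄_2)/√(s_1²/n_1 + s_2²/n_2) = (41 − 36.6)/√(6.38²/13 + 2.61²/27) = 2.39
Welch–Satterthwaite df ≈ 13.97
p-value = P(T ≥ 2.39) ≈ 0.0157
Since p ≈ 0.0157 < α = 0.1, reject H0; the data support H1.

2.39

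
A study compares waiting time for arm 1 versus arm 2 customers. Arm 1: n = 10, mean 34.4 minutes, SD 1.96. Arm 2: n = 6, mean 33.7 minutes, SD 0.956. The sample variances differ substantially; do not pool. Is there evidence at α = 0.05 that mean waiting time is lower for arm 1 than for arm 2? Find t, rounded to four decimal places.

Let group 1 = arm 1, group 2 = arm 2. H0: μ_1 = μ_2; H1: μ_1 < μ_2 (Welch's two-sample t-test, left-tailed).
t = (x̄_1 − x̄_2)/√(s_1²/n_1 + s_2²/n_2) = (34.4 − 33.7)/√(1.96²/10 + 0.956²/6) = 0.9557
Welch–Satterthwaite df ≈ 13.68
p-value = P(T ≤ 0.9557) ≈ 0.822
Since p ≈ 0.822 > α = 0.05, fail to reject H0; the evidence is not statistically significant.

0.9557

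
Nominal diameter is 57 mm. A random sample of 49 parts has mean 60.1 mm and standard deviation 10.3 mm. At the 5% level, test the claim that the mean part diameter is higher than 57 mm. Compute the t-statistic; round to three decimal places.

H0: μ = 57; H1: μ > 57 (one-sample t-test, right-tailed).
t = (x̄ − μ₀)/(s/√n) = (60.1 − 57)/(10.3/√49) = 2.107
df = n − 1 = 48
p-value = P(T ≥ 2.107) ≈ 0.020
Since p ≈ 0.020 < α = 0.05, reject H0; the data support H1.

2.107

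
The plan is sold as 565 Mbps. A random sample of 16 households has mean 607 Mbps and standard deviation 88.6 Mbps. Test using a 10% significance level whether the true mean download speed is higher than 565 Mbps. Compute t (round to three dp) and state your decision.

t = 1.896; reject H0

H0: μ = 565; H1: μ > 565 (one-sample t-test, right-tailed).
t = (x̄ − μ₀)/(s/√n) = (607 − 565)/(88.6/√16) = 1.896
df = n − 1 = 15
p-value = P(T ≥ 1.896) ≈ 0.039
Since p ≈ 0.039 < α = 0.1, reject H0; the data support H1.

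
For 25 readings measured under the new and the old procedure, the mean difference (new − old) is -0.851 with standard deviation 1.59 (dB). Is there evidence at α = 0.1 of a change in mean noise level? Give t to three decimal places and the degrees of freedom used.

t = -2.676, df = 24

H0: μ_d = 0; H1: μ_d ≠ 0 (paired t-test on the differences, two-sided).
t = d̄/(s_d/√n) = -0.851/(1.59/√25) = -2.676
df = n − 1 = 24
Two-sided p-value ≈ 0.013
Since p ≈ 0.013 < α = 0.1, reject H0; the data support H1.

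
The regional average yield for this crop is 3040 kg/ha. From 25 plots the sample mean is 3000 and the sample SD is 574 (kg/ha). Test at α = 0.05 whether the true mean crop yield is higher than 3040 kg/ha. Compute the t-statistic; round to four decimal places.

-0.3484

H0: μ = 3040; H1: μ > 3040 (one-sample t-test, right-tailed).
t = (x̄ − μ₀)/(s/√n) = (3000 − 3040)/(574/√25) = -0.3484
df = n − 1 = 24
p-value = P(T ≥ -0.3484) ≈ 0.635
Since p ≈ 0.635 > α = 0.05, fail to reject H0; the data do not provide sufficient evidence against H0.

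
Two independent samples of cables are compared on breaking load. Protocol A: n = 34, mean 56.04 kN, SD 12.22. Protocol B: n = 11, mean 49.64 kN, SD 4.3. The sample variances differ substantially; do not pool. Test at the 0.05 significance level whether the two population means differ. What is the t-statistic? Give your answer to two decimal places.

Let group 1 = protocol A, group 2 = protocol B. H0: μ_1 = μ_2; H1: μ_1 ≠ μ_2 (Welch's two-sample t-test, two-sided).
t = (x̄_1 − x̄_2)/√(s_1²/n_1 + s_2²/n_2) = (56.04 − 49.64)/√(12.22²/34 + 4.3²/11) = 2.60
Welch–Satterthwaite df ≈ 42.53
Two-sided p-value ≈ 0.013
Since p ≈ 0.013 < α = 0.05, reject H0; the evidence is statistically significant.

2.60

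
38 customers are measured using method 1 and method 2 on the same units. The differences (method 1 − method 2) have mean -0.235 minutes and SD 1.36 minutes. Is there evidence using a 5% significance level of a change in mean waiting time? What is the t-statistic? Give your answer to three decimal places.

H0: μ_d = 0; H1: μ_d ≠ 0 (paired t-test on the differences, two-sided).
t = d̄/(s_d/√n) = -0.235/(1.36/√38) = -1.065
df = n − 1 = 37
Two-sided p-value ≈ 0.294
Since p ≈ 0.294 > α = 0.05, fail to reject H0; the evidence is not statistically significant.

-1.065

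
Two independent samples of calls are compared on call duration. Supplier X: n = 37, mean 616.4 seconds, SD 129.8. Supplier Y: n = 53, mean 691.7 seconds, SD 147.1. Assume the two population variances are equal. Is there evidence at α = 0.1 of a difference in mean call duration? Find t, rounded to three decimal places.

Let group 1 = supplier X, group 2 = supplier Y. H0: μ_1 = μ_2; H1: μ_1 ≠ μ_2 (two-sample pooled-variance t-test, two-sided).
s_p² = [(37−1)·129.8² + (53−1)·147.1²]/(37+53−2) = 19678.7
t = (616.4 − 691.7)/√[19678.7·(1/37 + 1/53)] = -2.506
df = n₁ + n₂ − 2 = 88
Two-sided p-value ≈ 0.0141
Since p ≈ 0.0141 < α = 0.1, reject H0; the evidence is statistically significant.

-2.506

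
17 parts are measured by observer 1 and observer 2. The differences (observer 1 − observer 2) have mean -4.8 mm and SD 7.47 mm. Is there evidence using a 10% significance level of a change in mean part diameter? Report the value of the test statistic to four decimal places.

H0: μ_d = 0; H1: μ_d ≠ 0 (paired t-test on the differences, two-sided).
t = d̄/(s_d/√n) = -4.8/(7.47/√17) = -2.6494
df = n − 1 = 16
Two-sided p-value ≈ 0.0175
Since p ≈ 0.0175 < α = 0.1, reject H0; the data support H1.

-2.6494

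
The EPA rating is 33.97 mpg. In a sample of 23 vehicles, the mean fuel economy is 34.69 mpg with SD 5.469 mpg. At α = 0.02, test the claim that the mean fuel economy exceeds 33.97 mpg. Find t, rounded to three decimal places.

H0: μ = 33.97; H1: μ > 33.97 (one-sample t-test, right-tailed).
t = (x̄ − μ₀)/(s/√n) = (34.69 − 33.97)/(5.469/√23) = 0.631
df = n − 1 = 22
p-value = P(T ≥ 0.631) ≈ 0.267
Since p ≈ 0.267 > α = 0.02, fail to reject H0; the evidence is not statistically significant.

0.631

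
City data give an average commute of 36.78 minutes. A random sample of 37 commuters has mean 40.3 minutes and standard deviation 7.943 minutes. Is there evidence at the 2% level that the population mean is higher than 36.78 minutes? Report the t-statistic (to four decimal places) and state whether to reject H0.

H0: μ = 36.78; H1: μ > 36.78 (one-sample t-test, right-tailed).
t = (x̄ − μ₀)/(s/√n) = (40.3 − 36.78)/(7.943/√37) = 2.6956
df = n − 1 = 36
p-value = P(T ≥ 2.6956) ≈ 0.005
Since p ≈ 0.005 < α = 0.02, reject H0; the evidence is statistically significant.

t = 2.6956; reject H0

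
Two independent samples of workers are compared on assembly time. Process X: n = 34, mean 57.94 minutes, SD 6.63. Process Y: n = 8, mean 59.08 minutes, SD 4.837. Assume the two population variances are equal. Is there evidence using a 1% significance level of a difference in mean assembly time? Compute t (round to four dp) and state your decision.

t = -0.4567; fail to reject H0

Let group 1 = process X, group 2 = process Y. H0: μ_1 = μ_2; H1: μ_1 ≠ μ_2 (two-sample pooled-variance t-test, two-sided).
s_p² = [(34−1)·6.63² + (8−1)·4.837²]/(34+8−2) = 40.3588
t = (57.94 − 59.08)/√[40.3588·(1/34 + 1/8)] = -0.4567
df = n₁ + n₂ − 2 = 40
Two-sided p-value ≈ 0.6504
Since p ≈ 0.6504 > α = 0.01, fail to reject H0; the evidence is not statistically significant.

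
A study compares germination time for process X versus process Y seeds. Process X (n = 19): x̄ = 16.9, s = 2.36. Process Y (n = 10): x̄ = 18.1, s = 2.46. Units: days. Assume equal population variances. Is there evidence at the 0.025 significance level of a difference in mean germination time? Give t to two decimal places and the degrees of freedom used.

t = -1.28, df = 27

Let group 1 = process X, group 2 = process Y. H0: μ_1 = μ_2; H1: μ_1 ≠ μ_2 (two-sample pooled-variance t-test, two-sided).
s_p² = [(19−1)·2.36² + (10−1)·2.46²]/(19+10−2) = 5.73027
t = (16.9 − 18.1)/√[5.73027·(1/19 + 1/10)] = -1.28
df = n₁ + n₂ − 2 = 27
Two-sided p-value ≈ 0.210
Since p ≈ 0.210 > α = 0.025, fail to reject H0; the evidence is not statistically significant.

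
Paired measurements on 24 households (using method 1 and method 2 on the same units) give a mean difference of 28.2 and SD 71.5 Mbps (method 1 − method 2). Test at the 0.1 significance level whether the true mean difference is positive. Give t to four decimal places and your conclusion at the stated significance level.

H0: μ_d = 0; H1: μ_d > 0 (paired t-test on the differences, right-tailed).
t = d̄/(s_d/√n) = 28.2/(71.5/√24) = 1.9322
df = n − 1 = 23
p-value = P(T ≥ 1.9322) ≈ 0.0329
Since p ≈ 0.0329 < α = 0.1, reject H0; the data support H1.

t = 1.9322; reject H0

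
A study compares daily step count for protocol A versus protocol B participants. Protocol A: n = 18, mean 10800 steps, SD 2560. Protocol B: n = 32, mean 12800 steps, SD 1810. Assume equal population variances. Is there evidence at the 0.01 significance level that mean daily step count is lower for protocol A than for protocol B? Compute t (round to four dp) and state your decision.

t = -3.2227; reject H0

Let group 1 = protocol A, group 2 = protocol B. H0: μ_1 = μ_2; H1: μ_1 < μ_2 (two-sample pooled-variance t-test, left-tailed).
s_p² = [(18−1)·2560² + (32−1)·1810²]/(18+32−2) = 4436880
t = (10800 − 12800)/√[4436880·(1/18 + 1/32)] = -3.2227
df = n₁ + n₂ − 2 = 48
p-value = P(T ≤ -3.2227) ≈ 0.0011
Since p ≈ 0.0011 < α = 0.01, reject H0; the data support H1.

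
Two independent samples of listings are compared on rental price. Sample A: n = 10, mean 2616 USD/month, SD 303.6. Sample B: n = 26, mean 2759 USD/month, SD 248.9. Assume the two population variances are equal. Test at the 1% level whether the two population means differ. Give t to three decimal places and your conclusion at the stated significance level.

Let group 1 = sample A, group 2 = sample B. H0: μ_1 = μ_2; H1: μ_1 ≠ μ_2 (two-sample pooled-variance t-test, two-sided).
s_p² = [(10−1)·303.6² + (26−1)·248.9²]/(10+26−2) = 69951.1
t = (2616 − 2759)/√[69951.1·(1/10 + 1/26)] = -1.453
df = n₁ + n₂ − 2 = 34
Two-sided p-value ≈ 0.155
Since p ≈ 0.155 > α = 0.01, fail to reject H0; the evidence is not statistically significant.

t = -1.453; fail to reject H0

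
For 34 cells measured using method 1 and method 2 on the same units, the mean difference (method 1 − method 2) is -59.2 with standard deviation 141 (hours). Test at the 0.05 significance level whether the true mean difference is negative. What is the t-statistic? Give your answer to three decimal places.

H0: μ_d = 0; H1: μ_d < 0 (paired t-test on the differences, left-tailed).
t = d̄/(s_d/√n) = -59.2/(141/√34) = -2.448
df = n − 1 = 33
p-value = P(T ≤ -2.448) ≈ 0.010
Since p ≈ 0.010 < α = 0.05, reject H0; the data support H1.

-2.448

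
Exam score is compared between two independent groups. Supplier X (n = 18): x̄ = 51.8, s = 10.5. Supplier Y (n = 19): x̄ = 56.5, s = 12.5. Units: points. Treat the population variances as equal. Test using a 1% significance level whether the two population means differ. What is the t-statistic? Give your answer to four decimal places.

-1.2348

Let group 1 = supplier X, group 2 = supplier Y. H0: μ_1 = μ_2; H1: μ_1 ≠ μ_2 (two-sample pooled-variance t-test, two-sided).
s_p² = [(18−1)·10.5² + (19−1)·12.5²]/(18+19−2) = 133.907
t = (51.8 − 56.5)/√[133.907·(1/18 + 1/19)] = -1.2348
df = n₁ + n₂ − 2 = 35
Two-sided p-value ≈ 0.2251
Since p ≈ 0.2251 > α = 0.01, fail to reject H0; the evidence is not statistically significant.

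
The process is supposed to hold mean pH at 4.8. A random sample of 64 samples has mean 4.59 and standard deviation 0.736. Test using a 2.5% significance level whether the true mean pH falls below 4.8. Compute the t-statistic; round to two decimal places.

-2.28

H0: μ = 4.8; H1: μ < 4.8 (one-sample t-test, left-tailed).
t = (x̄ − μ₀)/(s/√n) = (4.59 − 4.8)/(0.736/√64) = -2.28
df = n − 1 = 63
p-value = P(T ≤ -2.28) ≈ 0.013
Since p ≈ 0.013 < α = 0.025, reject H0; the evidence is statistically significant.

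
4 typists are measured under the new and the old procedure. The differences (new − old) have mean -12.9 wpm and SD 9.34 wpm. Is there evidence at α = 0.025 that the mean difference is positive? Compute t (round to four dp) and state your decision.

H0: μ_d = 0; H1: μ_d > 0 (paired t-test on the differences, right-tailed).
t = d̄/(s_d/√n) = -12.9/(9.34/√4) = -2.7623
df = n − 1 = 3
p-value = P(T ≥ -2.7623) ≈ 0.9650
Since p ≈ 0.9650 > α = 0.025, fail to reject H0; the data do not provide sufficient evidence against H0.

t = -2.7623; fail to reject H0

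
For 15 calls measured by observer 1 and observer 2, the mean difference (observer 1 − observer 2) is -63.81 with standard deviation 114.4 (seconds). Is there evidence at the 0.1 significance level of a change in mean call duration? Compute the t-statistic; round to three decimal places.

-2.160

H0: μ_d = 0; H1: μ_d ≠ 0 (paired t-test on the differences, two-sided).
t = d̄/(s_d/√n) = -63.81/(114.4/√15) = -2.160
df = n − 1 = 14
Two-sided p-value ≈ 0.0486
Since p ≈ 0.0486 < α = 0.1, reject H0; the data support H1.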